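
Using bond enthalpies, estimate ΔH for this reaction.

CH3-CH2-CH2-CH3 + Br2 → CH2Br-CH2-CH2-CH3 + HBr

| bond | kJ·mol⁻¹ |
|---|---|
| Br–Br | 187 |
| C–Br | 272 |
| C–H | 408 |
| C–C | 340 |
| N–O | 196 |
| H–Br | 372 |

Bonds broken (reactants):
  Br–Br: 1 × 187 = 187
  C–C: 3 × 340 = 1020
  C–H: 10 × 408 = 4080
  Σ(broken) = 5287 kJ
Bonds formed (products):
  C–Br: 1 × 272 = 272
  C–C: 3 × 340 = 1020
  C–H: 9 × 408 = 3672
  H–Br: 1 × 372 = 372
  Σ(formed) = 5336 kJ
ΔH = Σ(broken) − Σ(formed) = 5287 − 5336 = −49 kJ

ΔH ≈ −49 kJ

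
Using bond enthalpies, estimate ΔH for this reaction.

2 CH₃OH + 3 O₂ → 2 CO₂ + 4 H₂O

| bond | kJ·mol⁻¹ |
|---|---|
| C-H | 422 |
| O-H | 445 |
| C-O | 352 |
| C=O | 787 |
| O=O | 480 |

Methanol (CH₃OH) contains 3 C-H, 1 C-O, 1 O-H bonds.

Bonds broken (reactants):
  C-H: 6 × 422 = 2532
  C-O: 2 × 352 = 704
  O-H: 2 × 445 = 890
  O=O: 3 × 480 = 1440
  Σ(broken) = 5566 kJ
Bonds formed (products):
  C=O: 4 × 787 = 3148
  O-H: 8 × 445 = 3560
  Σ(formed) = 6708 kJ
ΔH = Σ(broken) − Σ(formed) = 5566 − 6708 = −1142 kJ

ΔH ≈ −1142 kJ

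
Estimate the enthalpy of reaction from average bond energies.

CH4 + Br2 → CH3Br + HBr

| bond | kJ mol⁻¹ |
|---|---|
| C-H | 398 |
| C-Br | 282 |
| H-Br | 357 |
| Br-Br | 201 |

ΔH ≈ −40 kJ

Bonds broken (reactants):
  Br-Br: 1 × 201 = 201
  C-H: 4 × 398 = 1592
  Σ(broken) = 1793 kJ
Bonds formed (products):
  C-Br: 1 × 282 = 282
  C-H: 3 × 398 = 1194
  H-Br: 1 × 357 = 357
  Σ(formed) = 1833 kJ
ΔH = Σ(broken) − Σ(formed) = 1793 − 1833 = −40 kJ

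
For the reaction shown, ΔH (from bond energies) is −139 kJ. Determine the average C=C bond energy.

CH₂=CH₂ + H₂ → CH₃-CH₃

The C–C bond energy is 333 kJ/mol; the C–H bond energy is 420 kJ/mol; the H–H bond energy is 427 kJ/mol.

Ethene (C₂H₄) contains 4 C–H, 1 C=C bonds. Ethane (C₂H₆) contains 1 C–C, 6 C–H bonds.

D(C=C) ≈ 607 kJ/mol

Let D be the C=C bond energy.
Σ(broken) = 4×420 + 1×D + 1×427 = 2107 + D
Σ(formed) = 1×333 + 6×420 = 2853
ΔH = Σ(broken) − Σ(formed) = (2107 + D) − (2853) = −746 + D
Setting this equal to −139 kJ gives D = 607 kJ/mol.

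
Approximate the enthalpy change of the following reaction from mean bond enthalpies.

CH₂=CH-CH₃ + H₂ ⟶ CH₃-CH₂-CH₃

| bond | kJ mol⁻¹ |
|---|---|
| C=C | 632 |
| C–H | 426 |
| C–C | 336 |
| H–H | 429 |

ΔH ≈ −127 kJ

Bonds broken (reactants):
  C–C: 1 × 336 = 336
  C–H: 6 × 426 = 2556
  C=C: 1 × 632 = 632
  H–H: 1 × 429 = 429
  Σ(broken) = 3953 kJ
Bonds formed (products):
  C–C: 2 × 336 = 672
  C–H: 8 × 426 = 3408
  Σ(formed) = 4080 kJ
ΔH = Σ(broken) − Σ(formed) = 3953 − 4080 = −127 kJ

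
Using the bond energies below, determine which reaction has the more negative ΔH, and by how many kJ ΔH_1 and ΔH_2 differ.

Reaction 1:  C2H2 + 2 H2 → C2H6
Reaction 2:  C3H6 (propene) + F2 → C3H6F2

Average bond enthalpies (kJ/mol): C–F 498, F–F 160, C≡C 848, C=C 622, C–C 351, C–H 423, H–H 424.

Reaction 1:
  Bonds broken (reactants):
    C≡C: 1 × 848 = 848
    C–H: 2 × 423 = 846
    H–H: 2 × 424 = 848
    Σ(broken) = 2542 kJ
  Bonds formed (products):
    C–C: 1 × 351 = 351
    C–H: 6 × 423 = 2538
    Σ(formed) = 2889 kJ
  ΔH_1 = 2542 − 2889 = −347 kJ
Reaction 2:
  Bonds broken (reactants):
    C–C: 1 × 351 = 351
    C–H: 6 × 423 = 2538
    C=C: 1 × 622 = 622
    F–F: 1 × 160 = 160
    Σ(broken) = 3671 kJ
  Bonds formed (products):
    C–C: 2 × 351 = 702
    C–F: 2 × 498 = 996
    C–H: 6 × 423 = 2538
    Σ(formed) = 4236 kJ
  ΔH_2 = 3671 − 4236 = −565 kJ
ΔH_1 − ΔH_2 = +218 kJ, so reaction 2 has the more negative ΔH; |ΔH_1 − ΔH_2| = 218 kJ.

Reaction 2, by 218 kJ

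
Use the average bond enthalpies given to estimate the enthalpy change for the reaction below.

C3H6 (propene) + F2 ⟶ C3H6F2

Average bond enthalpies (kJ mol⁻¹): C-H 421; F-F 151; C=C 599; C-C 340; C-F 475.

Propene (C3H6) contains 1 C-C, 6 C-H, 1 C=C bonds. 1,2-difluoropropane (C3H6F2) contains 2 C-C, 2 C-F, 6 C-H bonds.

Bonds broken (reactants):
  C-C: 1 × 340 = 340
  C-H: 6 × 421 = 2526
  C=C: 1 × 599 = 599
  F-F: 1 × 151 = 151
  Σ(broken) = 3616 kJ
Bonds formed (products):
  C-C: 2 × 340 = 680
  C-F: 2 × 475 = 950
  C-H: 6 × 421 = 2526
  Σ(formed) = 4156 kJ
ΔH = Σ(broken) − Σ(formed) = 3616 − 4156 = −540 kJ

ΔH ≈ −540 kJ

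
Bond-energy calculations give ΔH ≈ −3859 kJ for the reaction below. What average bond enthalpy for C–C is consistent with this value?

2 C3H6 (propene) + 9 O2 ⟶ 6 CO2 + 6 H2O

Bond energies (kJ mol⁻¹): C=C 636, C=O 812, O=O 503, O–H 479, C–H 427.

D(C–C) ≈ 355 kJ/mol

Let D be the C–C bond energy.
Σ(broken) = 2×D + 12×427 + 2×636 + 9×503 = 10923 + 2D
Σ(formed) = 12×812 + 12×479 = 15492
ΔH = Σ(broken) − Σ(formed) = (10923 + 2D) − (15492) = −4569 + 2D
Setting this equal to −3859 kJ gives 2D = 710, so D = 355 kJ/mol.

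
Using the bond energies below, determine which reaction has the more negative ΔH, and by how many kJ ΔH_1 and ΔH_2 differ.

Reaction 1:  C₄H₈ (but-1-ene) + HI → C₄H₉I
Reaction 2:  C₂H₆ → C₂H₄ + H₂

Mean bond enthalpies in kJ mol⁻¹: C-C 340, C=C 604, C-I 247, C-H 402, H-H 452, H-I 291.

Reaction 1, by 182 kJ

Reaction 1:
  Bonds broken (reactants):
    C-C: 2 × 340 = 680
    C-H: 8 × 402 = 3216
    C=C: 1 × 604 = 604
    H-I: 1 × 291 = 291
    Σ(broken) = 4791 kJ
  Bonds formed (products):
    C-C: 3 × 340 = 1020
    C-H: 9 × 402 = 3618
    C-I: 1 × 247 = 247
    Σ(formed) = 4885 kJ
  ΔH_1 = 4791 − 4885 = −94 kJ
Reaction 2:
  Bonds broken (reactants):
    C-C: 1 × 340 = 340
    C-H: 6 × 402 = 2412
    Σ(broken) = 2752 kJ
  Bonds formed (products):
    C-H: 4 × 402 = 1608
    C=C: 1 × 604 = 604
    H-H: 1 × 452 = 452
    Σ(formed) = 2664 kJ
  ΔH_2 = 2752 − 2664 = +88 kJ
ΔH_1 − ΔH_2 = −182 kJ, so reaction 1 has the more negative ΔH; |ΔH_1 − ΔH_2| = 182 kJ.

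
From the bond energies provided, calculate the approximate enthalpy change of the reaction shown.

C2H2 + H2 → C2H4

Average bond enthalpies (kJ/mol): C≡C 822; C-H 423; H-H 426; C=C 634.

Bonds broken (reactants):
  C≡C: 1 × 822 = 822
  C-H: 2 × 423 = 846
  H-H: 1 × 426 = 426
  Σ(broken) = 2094 kJ
Bonds formed (products):
  C-H: 4 × 423 = 1692
  C=C: 1 × 634 = 634
  Σ(formed) = 2326 kJ
ΔH = Σ(broken) − Σ(formed) = 2094 − 2326 = −232 kJ

ΔH ≈ −232 kJ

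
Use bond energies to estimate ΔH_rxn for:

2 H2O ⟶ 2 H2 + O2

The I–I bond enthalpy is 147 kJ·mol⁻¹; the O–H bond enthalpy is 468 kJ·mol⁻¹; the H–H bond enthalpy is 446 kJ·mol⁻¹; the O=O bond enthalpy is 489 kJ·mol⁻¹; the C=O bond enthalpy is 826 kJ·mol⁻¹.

Bonds broken (reactants):
  O–H: 4 × 468 = 1872
  Σ(broken) = 1872 kJ
Bonds formed (products):
  H–H: 2 × 446 = 892
  O=O: 1 × 489 = 489
  Σ(formed) = 1381 kJ
ΔH = Σ(broken) − Σ(formed) = 1872 − 1381 = +491 kJ

ΔH ≈ +491 kJ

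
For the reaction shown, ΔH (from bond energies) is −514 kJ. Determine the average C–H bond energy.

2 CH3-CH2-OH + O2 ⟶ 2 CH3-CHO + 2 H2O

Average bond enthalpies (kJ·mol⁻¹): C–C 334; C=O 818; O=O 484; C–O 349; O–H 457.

D(C–H) ≈ 427 kJ/mol

Let D be the C–H bond energy.
Σ(broken) = 2×334 + 10×D + 2×349 + 2×457 + 1×484 = 2764 + 10D
Σ(formed) = 2×334 + 8×D + 2×818 + 4×457 = 4132 + 8D
ΔH = Σ(broken) − Σ(formed) = (2764 + 10D) − (4132 + 8D) = −1368 + 2D
Setting this equal to −514 kJ gives 2D = 854, so D = 427 kJ/mol.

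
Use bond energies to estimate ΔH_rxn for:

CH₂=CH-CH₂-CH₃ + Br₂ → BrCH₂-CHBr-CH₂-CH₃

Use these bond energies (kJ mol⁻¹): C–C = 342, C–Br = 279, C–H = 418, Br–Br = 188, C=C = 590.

ΔH ≈ −122 kJ

Bonds broken (reactants):
  Br–Br: 1 × 188 = 188
  C–C: 2 × 342 = 684
  C–H: 8 × 418 = 3344
  C=C: 1 × 590 = 590
  Σ(broken) = 4806 kJ
Bonds formed (products):
  C–Br: 2 × 279 = 558
  C–C: 3 × 342 = 1026
  C–H: 8 × 418 = 3344
  Σ(formed) = 4928 kJ
ΔH = Σ(broken) − Σ(formed) = 4806 − 4928 = −122 kJ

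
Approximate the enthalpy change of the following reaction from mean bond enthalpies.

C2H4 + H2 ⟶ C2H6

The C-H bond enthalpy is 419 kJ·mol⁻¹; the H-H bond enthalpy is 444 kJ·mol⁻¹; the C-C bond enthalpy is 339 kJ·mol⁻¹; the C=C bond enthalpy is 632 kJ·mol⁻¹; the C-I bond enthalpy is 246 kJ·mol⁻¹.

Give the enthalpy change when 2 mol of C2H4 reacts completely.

ΔH = −202 kJ

Bonds broken (reactants):
  C-H: 4 × 419 = 1676
  C=C: 1 × 632 = 632
  H-H: 1 × 444 = 444
  Σ(broken) = 2752 kJ
Bonds formed (products):
  C-C: 1 × 339 = 339
  C-H: 6 × 419 = 2514
  Σ(formed) = 2853 kJ
ΔH = Σ(broken) − Σ(formed) = 2752 − 2853 = −101 kJ
For 2× the reaction as written: 2 × (−101) = −202 kJ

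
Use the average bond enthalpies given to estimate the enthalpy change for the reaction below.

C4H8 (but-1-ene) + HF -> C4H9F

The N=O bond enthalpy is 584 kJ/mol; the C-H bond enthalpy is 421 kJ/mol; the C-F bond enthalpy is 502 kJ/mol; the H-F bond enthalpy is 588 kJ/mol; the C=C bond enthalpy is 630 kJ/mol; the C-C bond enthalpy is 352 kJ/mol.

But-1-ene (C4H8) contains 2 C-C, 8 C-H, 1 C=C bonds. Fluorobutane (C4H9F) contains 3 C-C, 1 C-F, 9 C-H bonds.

Bonds broken (reactants):
  C-C: 2 × 352 = 704
  C-H: 8 × 421 = 3368
  C=C: 1 × 630 = 630
  H-F: 1 × 588 = 588
  Σ(broken) = 5290 kJ
Bonds formed (products):
  C-C: 3 × 352 = 1056
  C-F: 1 × 502 = 502
  C-H: 9 × 421 = 3789
  Σ(formed) = 5347 kJ
ΔH = Σ(broken) − Σ(formed) = 5290 − 5347 = −57 kJ

ΔH ≈ −57 kJ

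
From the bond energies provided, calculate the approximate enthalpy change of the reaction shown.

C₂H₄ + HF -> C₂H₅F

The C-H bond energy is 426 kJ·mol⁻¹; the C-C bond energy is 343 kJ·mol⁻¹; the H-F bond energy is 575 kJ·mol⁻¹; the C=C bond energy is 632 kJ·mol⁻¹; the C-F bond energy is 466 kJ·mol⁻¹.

ΔH ≈ −28 kJ

Bonds broken (reactants):
  C-H: 4 × 426 = 1704
  C=C: 1 × 632 = 632
  H-F: 1 × 575 = 575
  Σ(broken) = 2911 kJ
Bonds formed (products):
  C-C: 1 × 343 = 343
  C-F: 1 × 466 = 466
  C-H: 5 × 426 = 2130
  Σ(formed) = 2939 kJ
ΔH = Σ(broken) − Σ(formed) = 2911 − 2939 = −28 kJ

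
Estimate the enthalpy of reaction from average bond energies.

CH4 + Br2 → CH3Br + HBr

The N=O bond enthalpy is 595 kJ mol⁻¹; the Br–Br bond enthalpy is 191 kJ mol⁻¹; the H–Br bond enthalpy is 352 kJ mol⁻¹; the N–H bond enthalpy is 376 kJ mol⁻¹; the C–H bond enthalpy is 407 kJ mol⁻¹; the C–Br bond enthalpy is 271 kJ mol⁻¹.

Bonds broken (reactants):
  Br–Br: 1 × 191 = 191
  C–H: 4 × 407 = 1628
  Σ(broken) = 1819 kJ
Bonds formed (products):
  C–Br: 1 × 271 = 271
  C–H: 3 × 407 = 1221
  H–Br: 1 × 352 = 352
  Σ(formed) = 1844 kJ
ΔH = Σ(broken) − Σ(formed) = 1819 − 1844 = −25 kJ

ΔH ≈ −25 kJ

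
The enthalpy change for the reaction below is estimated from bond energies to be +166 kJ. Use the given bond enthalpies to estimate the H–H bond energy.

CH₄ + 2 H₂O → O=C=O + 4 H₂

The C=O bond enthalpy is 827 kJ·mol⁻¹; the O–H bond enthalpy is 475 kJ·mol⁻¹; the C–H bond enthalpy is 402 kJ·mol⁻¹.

D(H–H) ≈ 422 kJ/mol

Let D be the H–H bond energy.
Σ(broken) = 4×402 + 4×475 = 3508
Σ(formed) = 2×827 + 4×D = 1654 + 4D
ΔH = Σ(broken) − Σ(formed) = (3508) − (1654 + 4D) = +1854 − 4D
Setting this equal to +166 kJ gives 4D = 1688, so D = 422 kJ/mol.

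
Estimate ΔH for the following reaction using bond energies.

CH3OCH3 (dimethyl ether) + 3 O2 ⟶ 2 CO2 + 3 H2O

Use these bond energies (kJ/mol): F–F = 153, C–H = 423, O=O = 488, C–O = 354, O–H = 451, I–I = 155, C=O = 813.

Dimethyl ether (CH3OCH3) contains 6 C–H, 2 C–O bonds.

Bonds broken (reactants):
  C–H: 6 × 423 = 2538
  C–O: 2 × 354 = 708
  O=O: 3 × 488 = 1464
  Σ(broken) = 4710 kJ
Bonds formed (products):
  C=O: 4 × 813 = 3252
  O–H: 6 × 451 = 2706
  Σ(formed) = 5958 kJ
ΔH = Σ(broken) − Σ(formed) = 4710 − 5958 = −1248 kJ

ΔH ≈ −1248 kJ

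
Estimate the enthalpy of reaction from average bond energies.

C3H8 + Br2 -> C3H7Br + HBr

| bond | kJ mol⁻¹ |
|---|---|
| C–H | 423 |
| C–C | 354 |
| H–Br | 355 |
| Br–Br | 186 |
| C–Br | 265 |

Bonds broken (reactants):
  Br–Br: 1 × 186 = 186
  C–C: 2 × 354 = 708
  C–H: 8 × 423 = 3384
  Σ(broken) = 4278 kJ
Bonds formed (products):
  C–Br: 1 × 265 = 265
  C–C: 2 × 354 = 708
  C–H: 7 × 423 = 2961
  H–Br: 1 × 355 = 355
  Σ(formed) = 4289 kJ
ΔH = Σ(broken) − Σ(formed) = 4278 − 4289 = −11 kJ

ΔH ≈ −11 kJ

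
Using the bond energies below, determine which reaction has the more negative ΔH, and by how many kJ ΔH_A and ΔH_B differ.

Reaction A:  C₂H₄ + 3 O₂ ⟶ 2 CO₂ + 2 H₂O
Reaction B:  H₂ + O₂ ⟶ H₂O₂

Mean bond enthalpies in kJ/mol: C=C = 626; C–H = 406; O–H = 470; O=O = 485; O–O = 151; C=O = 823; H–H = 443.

Reaction A, by 1304 kJ

Reaction A:
  Bonds broken (reactants):
    C–H: 4 × 406 = 1624
    C=C: 1 × 626 = 626
    O=O: 3 × 485 = 1455
    Σ(broken) = 3705 kJ
  Bonds formed (products):
    C=O: 4 × 823 = 3292
    O–H: 4 × 470 = 1880
    Σ(formed) = 5172 kJ
  ΔH_A = 3705 − 5172 = −1467 kJ
Reaction B:
  Bonds broken (reactants):
    H–H: 1 × 443 = 443
    O=O: 1 × 485 = 485
    Σ(broken) = 928 kJ
  Bonds formed (products):
    O–H: 2 × 470 = 940
    O–O: 1 × 151 = 151
    Σ(formed) = 1091 kJ
  ΔH_B = 928 − 1091 = −163 kJ
ΔH_A − ΔH_B = −1304 kJ, so reaction A has the more negative ΔH; |ΔH_A − ΔH_B| = 1304 kJ.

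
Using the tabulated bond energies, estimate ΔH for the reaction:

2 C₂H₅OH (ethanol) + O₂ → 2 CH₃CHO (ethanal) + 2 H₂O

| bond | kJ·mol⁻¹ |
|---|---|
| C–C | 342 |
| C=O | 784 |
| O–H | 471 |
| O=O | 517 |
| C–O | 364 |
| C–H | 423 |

Bonds broken (reactants):
  C–C: 2 × 342 = 684
  C–H: 10 × 423 = 4230
  C–O: 2 × 364 = 728
  O–H: 2 × 471 = 942
  O=O: 1 × 517 = 517
  Σ(broken) = 7101 kJ
Bonds formed (products):
  C–C: 2 × 342 = 684
  C–H: 8 × 423 = 3384
  C=O: 2 × 784 = 1568
  O–H: 4 × 471 = 1884
  Σ(formed) = 7520 kJ
ΔH = Σ(broken) − Σ(formed) = 7101 − 7520 = −419 kJ

ΔH ≈ −419 kJ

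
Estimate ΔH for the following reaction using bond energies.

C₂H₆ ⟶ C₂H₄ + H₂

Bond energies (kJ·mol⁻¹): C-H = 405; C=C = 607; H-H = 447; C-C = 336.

Bonds broken (reactants):
  C-C: 1 × 336 = 336
  C-H: 6 × 405 = 2430
  Σ(broken) = 2766 kJ
Bonds formed (products):
  C-H: 4 × 405 = 1620
  C=C: 1 × 607 = 607
  H-H: 1 × 447 = 447
  Σ(formed) = 2674 kJ
ΔH = Σ(broken) − Σ(formed) = 2766 − 2674 = +92 kJ

ΔH ≈ +92 kJ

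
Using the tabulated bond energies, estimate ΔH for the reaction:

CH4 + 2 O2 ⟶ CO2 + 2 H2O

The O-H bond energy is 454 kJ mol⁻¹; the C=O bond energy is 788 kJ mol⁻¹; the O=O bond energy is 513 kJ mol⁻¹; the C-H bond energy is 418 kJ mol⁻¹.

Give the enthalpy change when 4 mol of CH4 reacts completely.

ΔH = −2776 kJ

Bonds broken (reactants):
  C-H: 4 × 418 = 1672
  O=O: 2 × 513 = 1026
  Σ(broken) = 2698 kJ
Bonds formed (products):
  C=O: 2 × 788 = 1576
  O-H: 4 × 454 = 1816
  Σ(formed) = 3392 kJ
ΔH = Σ(broken) − Σ(formed) = 2698 − 3392 = −694 kJ
For 4× the reaction as written: 4 × (−694) = −2776 kJ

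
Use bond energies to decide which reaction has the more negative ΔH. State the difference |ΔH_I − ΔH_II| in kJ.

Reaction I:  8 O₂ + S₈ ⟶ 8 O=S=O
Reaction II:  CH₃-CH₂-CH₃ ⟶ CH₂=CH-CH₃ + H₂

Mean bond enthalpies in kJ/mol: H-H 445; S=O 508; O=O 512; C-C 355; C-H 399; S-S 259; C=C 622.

Reaction I, by 2046 kJ

Reaction I:
  Bonds broken (reactants):
    O=O: 8 × 512 = 4096
    S-S: 8 × 259 = 2072
    Σ(broken) = 6168 kJ
  Bonds formed (products):
    S=O: 16 × 508 = 8128
    Σ(formed) = 8128 kJ
  ΔH_I = 6168 − 8128 = −1960 kJ
Reaction II:
  Bonds broken (reactants):
    C-C: 2 × 355 = 710
    C-H: 8 × 399 = 3192
    Σ(broken) = 3902 kJ
  Bonds formed (products):
    C-C: 1 × 355 = 355
    C-H: 6 × 399 = 2394
    C=C: 1 × 622 = 622
    H-H: 1 × 445 = 445
    Σ(formed) = 3816 kJ
  ΔH_II = 3902 − 3816 = +86 kJ
ΔH_I − ΔH_II = −2046 kJ, so reaction I has the more negative ΔH; |ΔH_I − ΔH_II| = 2046 kJ.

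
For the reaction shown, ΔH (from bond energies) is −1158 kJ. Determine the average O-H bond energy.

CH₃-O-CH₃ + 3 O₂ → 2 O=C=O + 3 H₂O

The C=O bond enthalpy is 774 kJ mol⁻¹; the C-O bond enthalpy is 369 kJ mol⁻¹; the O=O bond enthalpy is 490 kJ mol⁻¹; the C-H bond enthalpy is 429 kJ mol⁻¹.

Let D be the O-H bond energy.
Σ(broken) = 6×429 + 2×369 + 3×490 = 4782
Σ(formed) = 4×774 + 6×D = 3096 + 6D
ΔH = Σ(broken) − Σ(formed) = (4782) − (3096 + 6D) = +1686 − 6D
Setting this equal to −1158 kJ gives 6D = 2844, so D = 474 kJ/mol.

D(O-H) ≈ 474 kJ/mol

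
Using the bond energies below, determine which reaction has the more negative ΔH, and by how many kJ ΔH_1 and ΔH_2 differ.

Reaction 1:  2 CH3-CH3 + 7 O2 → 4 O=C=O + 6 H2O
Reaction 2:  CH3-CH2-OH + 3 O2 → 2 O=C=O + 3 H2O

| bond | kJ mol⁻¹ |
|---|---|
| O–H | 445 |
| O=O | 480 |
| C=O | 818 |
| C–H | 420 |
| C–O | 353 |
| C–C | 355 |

Reaction 1, by 1525 kJ

Reaction 1:
  Bonds broken (reactants):
    C–C: 2 × 355 = 710
    C–H: 12 × 420 = 5040
    O=O: 7 × 480 = 3360
    Σ(broken) = 9110 kJ
  Bonds formed (products):
    C=O: 8 × 818 = 6544
    O–H: 12 × 445 = 5340
    Σ(formed) = 11884 kJ
  ΔH_1 = 9110 − 11884 = −2774 kJ
Reaction 2:
  Bonds broken (reactants):
    C–C: 1 × 355 = 355
    C–H: 5 × 420 = 2100
    C–O: 1 × 353 = 353
    O–H: 1 × 445 = 445
    O=O: 3 × 480 = 1440
    Σ(broken) = 4693 kJ
  Bonds formed (products):
    C=O: 4 × 818 = 3272
    O–H: 6 × 445 = 2670
    Σ(formed) = 5942 kJ
  ΔH_2 = 4693 − 5942 = −1249 kJ
ΔH_1 − ΔH_2 = −1525 kJ, so reaction 1 has the more negative ΔH; |ΔH_1 − ΔH_2| = 1525 kJ.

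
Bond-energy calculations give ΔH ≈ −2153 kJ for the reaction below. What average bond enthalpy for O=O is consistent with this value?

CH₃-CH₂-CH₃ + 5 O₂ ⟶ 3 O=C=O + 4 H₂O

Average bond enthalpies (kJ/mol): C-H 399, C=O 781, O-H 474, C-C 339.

Let D be the O=O bond energy.
Σ(broken) = 2×339 + 8×399 + 5×D = 3870 + 5D
Σ(formed) = 6×781 + 8×474 = 8478
ΔH = Σ(broken) − Σ(formed) = (3870 + 5D) − (8478) = −4608 + 5D
Setting this equal to −2153 kJ gives 5D = 2455, so D = 491 kJ/mol.

D(O=O) ≈ 491 kJ/mol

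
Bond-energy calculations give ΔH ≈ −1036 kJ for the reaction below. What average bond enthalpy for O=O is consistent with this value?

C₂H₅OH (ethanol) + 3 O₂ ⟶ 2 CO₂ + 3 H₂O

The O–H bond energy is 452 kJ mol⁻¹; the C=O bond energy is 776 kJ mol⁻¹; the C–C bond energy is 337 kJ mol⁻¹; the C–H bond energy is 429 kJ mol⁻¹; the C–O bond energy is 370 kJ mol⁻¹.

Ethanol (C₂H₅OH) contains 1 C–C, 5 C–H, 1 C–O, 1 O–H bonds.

D(O=O) ≈ 492 kJ/mol

Let D be the O=O bond energy.
Σ(broken) = 1×337 + 5×429 + 1×370 + 1×452 + 3×D = 3304 + 3D
Σ(formed) = 4×776 + 6×452 = 5816
ΔH = Σ(broken) − Σ(formed) = (3304 + 3D) − (5816) = −2512 + 3D
Setting this equal to −1036 kJ gives 3D = 1476, so D = 492 kJ/mol.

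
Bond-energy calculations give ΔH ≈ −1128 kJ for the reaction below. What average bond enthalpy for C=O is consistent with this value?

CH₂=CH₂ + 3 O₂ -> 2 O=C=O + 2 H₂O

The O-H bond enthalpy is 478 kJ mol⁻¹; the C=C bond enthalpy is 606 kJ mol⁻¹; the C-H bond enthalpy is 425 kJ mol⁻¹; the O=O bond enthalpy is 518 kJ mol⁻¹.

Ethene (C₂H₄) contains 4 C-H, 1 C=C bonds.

Let D be the C=O bond energy.
Σ(broken) = 4×425 + 1×606 + 3×518 = 3860
Σ(formed) = 4×D + 4×478 = 1912 + 4D
ΔH = Σ(broken) − Σ(formed) = (3860) − (1912 + 4D) = +1948 − 4D
Setting this equal to −1128 kJ gives 4D = 3076, so D = 769 kJ/mol.

D(C=O) ≈ 769 kJ/mol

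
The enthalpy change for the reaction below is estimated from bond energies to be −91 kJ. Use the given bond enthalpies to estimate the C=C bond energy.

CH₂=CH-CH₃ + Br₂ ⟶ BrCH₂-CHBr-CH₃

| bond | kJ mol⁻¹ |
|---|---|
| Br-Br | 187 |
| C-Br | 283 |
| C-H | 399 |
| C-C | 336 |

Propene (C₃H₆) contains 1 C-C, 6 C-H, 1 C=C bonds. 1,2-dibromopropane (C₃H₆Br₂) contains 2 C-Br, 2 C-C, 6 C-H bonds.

Let D be the C=C bond energy.
Σ(broken) = 1×187 + 1×336 + 6×399 + 1×D = 2917 + D
Σ(formed) = 2×283 + 2×336 + 6×399 = 3632
ΔH = Σ(broken) − Σ(formed) = (2917 + D) − (3632) = −715 + D
Setting this equal to −91 kJ gives D = 624 kJ/mol.

D(C=C) ≈ 624 kJ/mol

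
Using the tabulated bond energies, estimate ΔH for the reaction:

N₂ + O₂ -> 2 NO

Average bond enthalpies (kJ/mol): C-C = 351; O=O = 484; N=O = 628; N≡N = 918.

Bonds broken (reactants):
  N≡N: 1 × 918 = 918
  O=O: 1 × 484 = 484
  Σ(broken) = 1402 kJ
Bonds formed (products):
  N=O: 2 × 628 = 1256
  Σ(formed) = 1256 kJ
ΔH = Σ(broken) − Σ(formed) = 1402 − 1256 = +146 kJ

ΔH ≈ +146 kJ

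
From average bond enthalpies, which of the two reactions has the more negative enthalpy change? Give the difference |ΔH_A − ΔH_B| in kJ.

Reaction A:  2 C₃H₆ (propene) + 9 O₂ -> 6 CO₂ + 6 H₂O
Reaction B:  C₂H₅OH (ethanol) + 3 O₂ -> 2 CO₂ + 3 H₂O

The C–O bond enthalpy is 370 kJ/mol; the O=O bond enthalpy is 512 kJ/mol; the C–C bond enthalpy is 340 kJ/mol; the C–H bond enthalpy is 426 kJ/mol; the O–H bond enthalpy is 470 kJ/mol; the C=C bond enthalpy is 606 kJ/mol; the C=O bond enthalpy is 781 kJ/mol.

Reaction A, by 2302 kJ

Reaction A:
  Bonds broken (reactants):
    C–C: 2 × 340 = 680
    C–H: 12 × 426 = 5112
    C=C: 2 × 606 = 1212
    O=O: 9 × 512 = 4608
    Σ(broken) = 11612 kJ
  Bonds formed (products):
    C=O: 12 × 781 = 9372
    O–H: 12 × 470 = 5640
    Σ(formed) = 15012 kJ
  ΔH_A = 11612 − 15012 = −3400 kJ
Reaction B:
  Bonds broken (reactants):
    C–C: 1 × 340 = 340
    C–H: 5 × 426 = 2130
    C–O: 1 × 370 = 370
    O–H: 1 × 470 = 470
    O=O: 3 × 512 = 1536
    Σ(broken) = 4846 kJ
  Bonds formed (products):
    C=O: 4 × 781 = 3124
    O–H: 6 × 470 = 2820
    Σ(formed) = 5944 kJ
  ΔH_B = 4846 − 5944 = −1098 kJ
ΔH_A − ΔH_B = −2302 kJ, so reaction A has the more negative ΔH; |ΔH_A − ΔH_B| = 2302 kJ.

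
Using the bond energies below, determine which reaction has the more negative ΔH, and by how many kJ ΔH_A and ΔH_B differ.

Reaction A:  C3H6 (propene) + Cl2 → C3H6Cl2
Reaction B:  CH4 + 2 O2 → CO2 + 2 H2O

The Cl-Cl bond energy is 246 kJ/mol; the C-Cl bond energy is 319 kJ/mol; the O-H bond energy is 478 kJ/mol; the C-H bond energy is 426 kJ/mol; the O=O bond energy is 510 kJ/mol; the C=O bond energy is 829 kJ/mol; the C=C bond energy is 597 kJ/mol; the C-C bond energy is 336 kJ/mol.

Reaction A:
  Bonds broken (reactants):
    C-C: 1 × 336 = 336
    C-H: 6 × 426 = 2556
    C=C: 1 × 597 = 597
    Cl-Cl: 1 × 246 = 246
    Σ(broken) = 3735 kJ
  Bonds formed (products):
    C-C: 2 × 336 = 672
    C-Cl: 2 × 319 = 638
    C-H: 6 × 426 = 2556
    Σ(formed) = 3866 kJ
  ΔH_A = 3735 − 3866 = −131 kJ
Reaction B:
  Bonds broken (reactants):
    C-H: 4 × 426 = 1704
    O=O: 2 × 510 = 1020
    Σ(broken) = 2724 kJ
  Bonds formed (products):
    C=O: 2 × 829 = 1658
    O-H: 4 × 478 = 1912
    Σ(formed) = 3570 kJ
  ΔH_B = 2724 − 3570 = −846 kJ
ΔH_A − ΔH_B = +715 kJ, so reaction B has the more negative ΔH; |ΔH_A − ΔH_B| = 715 kJ.

Reaction B, by 715 kJ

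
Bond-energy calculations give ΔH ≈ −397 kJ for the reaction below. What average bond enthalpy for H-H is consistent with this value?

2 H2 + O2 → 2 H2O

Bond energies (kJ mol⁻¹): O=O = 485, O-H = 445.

Let D be the H-H bond energy.
Σ(broken) = 2×D + 1×485 = 485 + 2D
Σ(formed) = 4×445 = 1780
ΔH = Σ(broken) − Σ(formed) = (485 + 2D) − (1780) = −1295 + 2D
Setting this equal to −397 kJ gives 2D = 898, so D = 449 kJ/mol.

D(H-H) ≈ 449 kJ/mol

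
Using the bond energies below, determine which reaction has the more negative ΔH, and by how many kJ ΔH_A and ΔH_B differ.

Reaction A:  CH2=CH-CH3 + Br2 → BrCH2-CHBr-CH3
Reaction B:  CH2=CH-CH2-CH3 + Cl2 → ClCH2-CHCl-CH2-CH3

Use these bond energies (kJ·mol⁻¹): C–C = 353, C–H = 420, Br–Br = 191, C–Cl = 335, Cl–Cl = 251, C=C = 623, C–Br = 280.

Reaction A:
  Bonds broken (reactants):
    Br–Br: 1 × 191 = 191
    C–C: 1 × 353 = 353
    C–H: 6 × 420 = 2520
    C=C: 1 × 623 = 623
    Σ(broken) = 3687 kJ
  Bonds formed (products):
    C–Br: 2 × 280 = 560
    C–C: 2 × 353 = 706
    C–H: 6 × 420 = 2520
    Σ(formed) = 3786 kJ
  ΔH_A = 3687 − 3786 = −99 kJ
Reaction B:
  Bonds broken (reactants):
    C–C: 2 × 353 = 706
    C–H: 8 × 420 = 3360
    C=C: 1 × 623 = 623
    Cl–Cl: 1 × 251 = 251
    Σ(broken) = 4940 kJ
  Bonds formed (products):
    C–C: 3 × 353 = 1059
    C–Cl: 2 × 335 = 670
    C–H: 8 × 420 = 3360
    Σ(formed) = 5089 kJ
  ΔH_B = 4940 − 5089 = −149 kJ
ΔH_A − ΔH_B = +50 kJ, so reaction B has the more negative ΔH; |ΔH_A − ΔH_B| = 50 kJ.

Reaction B, by 50 kJ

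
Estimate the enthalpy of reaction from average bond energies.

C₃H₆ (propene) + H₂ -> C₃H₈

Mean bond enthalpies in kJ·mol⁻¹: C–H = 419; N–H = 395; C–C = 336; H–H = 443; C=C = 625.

ΔH ≈ −106 kJ

Bonds broken (reactants):
  C–C: 1 × 336 = 336
  C–H: 6 × 419 = 2514
  C=C: 1 × 625 = 625
  H–H: 1 × 443 = 443
  Σ(broken) = 3918 kJ
Bonds formed (products):
  C–C: 2 × 336 = 672
  C–H: 8 × 419 = 3352
  Σ(formed) = 4024 kJ
ΔH = Σ(broken) − Σ(formed) = 3918 − 4024 = −106 kJ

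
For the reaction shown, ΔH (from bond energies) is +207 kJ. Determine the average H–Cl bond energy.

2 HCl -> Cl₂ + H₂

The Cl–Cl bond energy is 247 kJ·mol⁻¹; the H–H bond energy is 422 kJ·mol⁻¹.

Let D be the H–Cl bond energy.
Σ(broken) = 2×D = 2D
Σ(formed) = 1×247 + 1×422 = 669
ΔH = Σ(broken) − Σ(formed) = (2D) − (669) = −669 + 2D
Setting this equal to +207 kJ gives 2D = 876, so D = 438 kJ/mol.

D(H–Cl) ≈ 438 kJ/mol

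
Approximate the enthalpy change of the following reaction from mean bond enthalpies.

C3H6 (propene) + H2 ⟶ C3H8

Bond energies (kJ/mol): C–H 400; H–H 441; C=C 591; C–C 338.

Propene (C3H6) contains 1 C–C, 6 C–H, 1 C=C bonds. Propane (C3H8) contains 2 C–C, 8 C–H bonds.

ΔH ≈ −106 kJ

Bonds broken (reactants):
  C–C: 1 × 338 = 338
  C–H: 6 × 400 = 2400
  C=C: 1 × 591 = 591
  H–H: 1 × 441 = 441
  Σ(broken) = 3770 kJ
Bonds formed (products):
  C–C: 2 × 338 = 676
  C–H: 8 × 400 = 3200
  Σ(formed) = 3876 kJ
ΔH = Σ(broken) − Σ(formed) = 3770 − 3876 = −106 kJ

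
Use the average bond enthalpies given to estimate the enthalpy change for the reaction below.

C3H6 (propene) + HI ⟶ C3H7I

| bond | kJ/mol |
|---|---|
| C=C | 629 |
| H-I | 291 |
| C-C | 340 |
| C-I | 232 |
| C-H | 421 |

ΔH ≈ −73 kJ

Bonds broken (reactants):
  C-C: 1 × 340 = 340
  C-H: 6 × 421 = 2526
  C=C: 1 × 629 = 629
  H-I: 1 × 291 = 291
  Σ(broken) = 3786 kJ
Bonds formed (products):
  C-C: 2 × 340 = 680
  C-H: 7 × 421 = 2947
  C-I: 1 × 232 = 232
  Σ(formed) = 3859 kJ
ΔH = Σ(broken) − Σ(formed) = 3786 − 3859 = −73 kJ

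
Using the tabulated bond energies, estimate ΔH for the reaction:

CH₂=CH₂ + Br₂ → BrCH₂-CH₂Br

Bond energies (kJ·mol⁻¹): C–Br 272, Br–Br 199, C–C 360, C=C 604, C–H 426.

ΔH ≈ −101 kJ

Bonds broken (reactants):
  Br–Br: 1 × 199 = 199
  C–H: 4 × 426 = 1704
  C=C: 1 × 604 = 604
  Σ(broken) = 2507 kJ
Bonds formed (products):
  C–Br: 2 × 272 = 544
  C–C: 1 × 360 = 360
  C–H: 4 × 426 = 1704
  Σ(formed) = 2608 kJ
ΔH = Σ(broken) − Σ(formed) = 2507 − 2608 = −101 kJ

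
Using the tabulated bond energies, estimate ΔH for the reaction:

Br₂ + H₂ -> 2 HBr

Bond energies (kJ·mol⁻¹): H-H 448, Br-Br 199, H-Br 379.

ΔH ≈ −111 kJ

Bonds broken (reactants):
  Br-Br: 1 × 199 = 199
  H-H: 1 × 448 = 448
  Σ(broken) = 647 kJ
Bonds formed (products):
  H-Br: 2 × 379 = 758
  Σ(formed) = 758 kJ
ΔH = Σ(broken) − Σ(formed) = 647 − 758 = −111 kJ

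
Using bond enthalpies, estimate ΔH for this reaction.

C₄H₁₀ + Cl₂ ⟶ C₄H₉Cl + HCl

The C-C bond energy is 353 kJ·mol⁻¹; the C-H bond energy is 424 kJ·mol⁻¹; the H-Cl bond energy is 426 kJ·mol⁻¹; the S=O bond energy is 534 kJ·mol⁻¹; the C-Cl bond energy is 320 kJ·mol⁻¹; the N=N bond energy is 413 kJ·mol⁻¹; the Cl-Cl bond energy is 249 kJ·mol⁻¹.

ΔH ≈ −73 kJ

Bonds broken (reactants):
  C-C: 3 × 353 = 1059
  C-H: 10 × 424 = 4240
  Cl-Cl: 1 × 249 = 249
  Σ(broken) = 5548 kJ
Bonds formed (products):
  C-C: 3 × 353 = 1059
  C-Cl: 1 × 320 = 320
  C-H: 9 × 424 = 3816
  H-Cl: 1 × 426 = 426
  Σ(formed) = 5621 kJ
ΔH = Σ(broken) − Σ(formed) = 5548 − 5621 = −73 kJ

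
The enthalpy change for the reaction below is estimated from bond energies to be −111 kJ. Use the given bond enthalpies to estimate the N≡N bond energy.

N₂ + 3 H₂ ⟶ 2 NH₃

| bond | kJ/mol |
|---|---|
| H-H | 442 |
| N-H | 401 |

D(N≡N) ≈ 969 kJ/mol

Let D be the N≡N bond energy.
Σ(broken) = 3×442 + 1×D = 1326 + D
Σ(formed) = 6×401 = 2406
ΔH = Σ(broken) − Σ(formed) = (1326 + D) − (2406) = −1080 + D
Setting this equal to −111 kJ gives D = 969 kJ/mol.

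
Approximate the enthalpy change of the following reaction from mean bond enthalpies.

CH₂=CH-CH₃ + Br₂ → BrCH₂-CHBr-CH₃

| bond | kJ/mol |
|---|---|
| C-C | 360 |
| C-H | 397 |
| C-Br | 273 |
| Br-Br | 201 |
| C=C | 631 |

ΔH ≈ −74 kJ

Bonds broken (reactants):
  Br-Br: 1 × 201 = 201
  C-C: 1 × 360 = 360
  C-H: 6 × 397 = 2382
  C=C: 1 × 631 = 631
  Σ(broken) = 3574 kJ
Bonds formed (products):
  C-Br: 2 × 273 = 546
  C-C: 2 × 360 = 720
  C-H: 6 × 397 = 2382
  Σ(formed) = 3648 kJ
ΔH = Σ(broken) − Σ(formed) = 3574 − 3648 = −74 kJ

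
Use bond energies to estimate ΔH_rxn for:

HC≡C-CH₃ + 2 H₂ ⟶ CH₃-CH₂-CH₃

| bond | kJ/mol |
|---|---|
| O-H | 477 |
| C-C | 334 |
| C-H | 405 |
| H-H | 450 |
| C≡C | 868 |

ΔH ≈ −186 kJ

Bonds broken (reactants):
  C≡C: 1 × 868 = 868
  C-C: 1 × 334 = 334
  C-H: 4 × 405 = 1620
  H-H: 2 × 450 = 900
  Σ(broken) = 3722 kJ
Bonds formed (products):
  C-C: 2 × 334 = 668
  C-H: 8 × 405 = 3240
  Σ(formed) = 3908 kJ
ΔH = Σ(broken) − Σ(formed) = 3722 − 3908 = −186 kJ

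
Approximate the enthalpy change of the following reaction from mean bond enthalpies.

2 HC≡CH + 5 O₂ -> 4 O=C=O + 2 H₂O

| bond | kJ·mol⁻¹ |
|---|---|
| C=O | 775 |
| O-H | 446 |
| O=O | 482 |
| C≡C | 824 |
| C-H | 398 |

Bonds broken (reactants):
  C≡C: 2 × 824 = 1648
  C-H: 4 × 398 = 1592
  O=O: 5 × 482 = 2410
  Σ(broken) = 5650 kJ
Bonds formed (products):
  C=O: 8 × 775 = 6200
  O-H: 4 × 446 = 1784
  Σ(formed) = 7984 kJ
ΔH = Σ(broken) − Σ(formed) = 5650 − 7984 = −2334 kJ

ΔH ≈ −2334 kJ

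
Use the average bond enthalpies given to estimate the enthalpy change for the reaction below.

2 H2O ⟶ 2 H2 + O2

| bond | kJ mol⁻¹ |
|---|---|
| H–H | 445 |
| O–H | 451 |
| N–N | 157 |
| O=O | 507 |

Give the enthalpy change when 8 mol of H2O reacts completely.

ΔH = +1628 kJ

Bonds broken (reactants):
  O–H: 4 × 451 = 1804
  Σ(broken) = 1804 kJ
Bonds formed (products):
  H–H: 2 × 445 = 890
  O=O: 1 × 507 = 507
  Σ(formed) = 1397 kJ
ΔH = Σ(broken) − Σ(formed) = 1804 − 1397 = +407 kJ
For 4× the reaction as written: 4 × (+407) = +1628 kJ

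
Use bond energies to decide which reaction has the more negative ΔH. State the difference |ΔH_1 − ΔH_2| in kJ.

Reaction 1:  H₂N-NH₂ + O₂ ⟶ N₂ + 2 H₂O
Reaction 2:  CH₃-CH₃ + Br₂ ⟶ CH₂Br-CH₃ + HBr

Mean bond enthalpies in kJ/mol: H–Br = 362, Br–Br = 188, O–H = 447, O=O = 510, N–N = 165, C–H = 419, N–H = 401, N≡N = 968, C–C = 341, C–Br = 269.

Reaction 1:
  Bonds broken (reactants):
    N–H: 4 × 401 = 1604
    N–N: 1 × 165 = 165
    O=O: 1 × 510 = 510
    Σ(broken) = 2279 kJ
  Bonds formed (products):
    N≡N: 1 × 968 = 968
    O–H: 4 × 447 = 1788
    Σ(formed) = 2756 kJ
  ΔH_1 = 2279 − 2756 = −477 kJ
Reaction 2:
  Bonds broken (reactants):
    Br–Br: 1 × 188 = 188
    C–C: 1 × 341 = 341
    C–H: 6 × 419 = 2514
    Σ(broken) = 3043 kJ
  Bonds formed (products):
    C–Br: 1 × 269 = 269
    C–C: 1 × 341 = 341
    C–H: 5 × 419 = 2095
    H–Br: 1 × 362 = 362
    Σ(formed) = 3067 kJ
  ΔH_2 = 3043 − 3067 = −24 kJ
ΔH_1 − ΔH_2 = −453 kJ, so reaction 1 has the more negative ΔH; |ΔH_1 − ΔH_2| = 453 kJ.

Reaction 1, by 453 kJ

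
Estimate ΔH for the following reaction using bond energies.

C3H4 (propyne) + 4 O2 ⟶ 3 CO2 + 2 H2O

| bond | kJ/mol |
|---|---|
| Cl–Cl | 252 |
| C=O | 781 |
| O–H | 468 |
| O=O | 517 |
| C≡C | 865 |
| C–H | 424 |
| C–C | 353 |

Bonds broken (reactants):
  C≡C: 1 × 865 = 865
  C–C: 1 × 353 = 353
  C–H: 4 × 424 = 1696
  O=O: 4 × 517 = 2068
  Σ(broken) = 4982 kJ
Bonds formed (products):
  C=O: 6 × 781 = 4686
  O–H: 4 × 468 = 1872
  Σ(formed) = 6558 kJ
ΔH = Σ(broken) − Σ(formed) = 4982 − 6558 = −1576 kJ

ΔH ≈ −1576 kJ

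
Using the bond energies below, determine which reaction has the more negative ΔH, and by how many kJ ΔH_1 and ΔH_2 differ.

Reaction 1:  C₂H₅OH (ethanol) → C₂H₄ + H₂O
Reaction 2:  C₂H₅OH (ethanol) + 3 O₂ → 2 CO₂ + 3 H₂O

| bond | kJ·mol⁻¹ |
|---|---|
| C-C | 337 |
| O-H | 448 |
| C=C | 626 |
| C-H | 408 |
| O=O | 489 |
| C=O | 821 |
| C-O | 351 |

Reaction 2, by 1351 kJ

Reaction 1:
  Bonds broken (reactants):
    C-C: 1 × 337 = 337
    C-H: 5 × 408 = 2040
    C-O: 1 × 351 = 351
    O-H: 1 × 448 = 448
    Σ(broken) = 3176 kJ
  Bonds formed (products):
    C-H: 4 × 408 = 1632
    C=C: 1 × 626 = 626
    O-H: 2 × 448 = 896
    Σ(formed) = 3154 kJ
  ΔH_1 = 3176 − 3154 = +22 kJ
Reaction 2:
  Bonds broken (reactants):
    C-C: 1 × 337 = 337
    C-H: 5 × 408 = 2040
    C-O: 1 × 351 = 351
    O-H: 1 × 448 = 448
    O=O: 3 × 489 = 1467
    Σ(broken) = 4643 kJ
  Bonds formed (products):
    C=O: 4 × 821 = 3284
    O-H: 6 × 448 = 2688
    Σ(formed) = 5972 kJ
  ΔH_2 = 4643 − 5972 = −1329 kJ
ΔH_1 − ΔH_2 = +1351 kJ, so reaction 2 has the more negative ΔH; |ΔH_1 − ΔH_2| = 1351 kJ.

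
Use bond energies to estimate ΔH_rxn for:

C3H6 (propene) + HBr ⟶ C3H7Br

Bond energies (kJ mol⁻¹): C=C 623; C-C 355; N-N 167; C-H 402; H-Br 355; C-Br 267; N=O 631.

Bonds broken (reactants):
  C-C: 1 × 355 = 355
  C-H: 6 × 402 = 2412
  C=C: 1 × 623 = 623
  H-Br: 1 × 355 = 355
  Σ(broken) = 3745 kJ
Bonds formed (products):
  C-Br: 1 × 267 = 267
  C-C: 2 × 355 = 710
  C-H: 7 × 402 = 2814
  Σ(formed) = 3791 kJ
ΔH = Σ(broken) − Σ(formed) = 3745 − 3791 = −46 kJ

ΔH ≈ −46 kJ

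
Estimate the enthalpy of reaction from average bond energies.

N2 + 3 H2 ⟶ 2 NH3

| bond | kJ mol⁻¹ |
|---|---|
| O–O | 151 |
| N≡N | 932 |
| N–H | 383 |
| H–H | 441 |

ΔH ≈ −43 kJ

Bonds broken (reactants):
  H–H: 3 × 441 = 1323
  N≡N: 1 × 932 = 932
  Σ(broken) = 2255 kJ
Bonds formed (products):
  N–H: 6 × 383 = 2298
  Σ(formed) = 2298 kJ
ΔH = Σ(broken) − Σ(formed) = 2255 − 2298 = −43 kJ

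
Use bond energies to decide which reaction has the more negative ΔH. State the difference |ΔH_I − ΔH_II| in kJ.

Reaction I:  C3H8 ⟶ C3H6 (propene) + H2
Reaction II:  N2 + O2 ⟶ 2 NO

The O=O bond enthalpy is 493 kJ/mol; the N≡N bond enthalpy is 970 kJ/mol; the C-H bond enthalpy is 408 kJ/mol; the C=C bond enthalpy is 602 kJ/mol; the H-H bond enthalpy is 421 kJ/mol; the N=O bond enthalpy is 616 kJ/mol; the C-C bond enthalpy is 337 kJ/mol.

Reaction I:
  Bonds broken (reactants):
    C-C: 2 × 337 = 674
    C-H: 8 × 408 = 3264
    Σ(broken) = 3938 kJ
  Bonds formed (products):
    C-C: 1 × 337 = 337
    C-H: 6 × 408 = 2448
    C=C: 1 × 602 = 602
    H-H: 1 × 421 = 421
    Σ(formed) = 3808 kJ
  ΔH_I = 3938 − 3808 = +130 kJ
Reaction II:
  Bonds broken (reactants):
    N≡N: 1 × 970 = 970
    O=O: 1 × 493 = 493
    Σ(broken) = 1463 kJ
  Bonds formed (products):
    N=O: 2 × 616 = 1232
    Σ(formed) = 1232 kJ
  ΔH_II = 1463 − 1232 = +231 kJ
ΔH_I − ΔH_II = −101 kJ, so reaction I has the more negative ΔH; |ΔH_I − ΔH_II| = 101 kJ.

Reaction I, by 101 kJ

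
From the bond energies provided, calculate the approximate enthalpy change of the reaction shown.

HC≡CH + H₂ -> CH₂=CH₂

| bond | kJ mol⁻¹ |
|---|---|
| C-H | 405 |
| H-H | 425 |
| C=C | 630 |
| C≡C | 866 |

ΔH ≈ −149 kJ

Bonds broken (reactants):
  C≡C: 1 × 866 = 866
  C-H: 2 × 405 = 810
  H-H: 1 × 425 = 425
  Σ(broken) = 2101 kJ
Bonds formed (products):
  C-H: 4 × 405 = 1620
  C=C: 1 × 630 = 630
  Σ(formed) = 2250 kJ
ΔH = Σ(broken) − Σ(formed) = 2101 − 2250 = −149 kJ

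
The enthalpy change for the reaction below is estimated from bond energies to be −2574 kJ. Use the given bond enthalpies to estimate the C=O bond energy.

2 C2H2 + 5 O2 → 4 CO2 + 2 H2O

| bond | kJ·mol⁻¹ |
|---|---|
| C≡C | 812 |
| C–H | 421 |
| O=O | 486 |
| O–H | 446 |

D(C=O) ≈ 816 kJ/mol

Let D be the C=O bond energy.
Σ(broken) = 2×812 + 4×421 + 5×486 = 5738
Σ(formed) = 8×D + 4×446 = 1784 + 8D
ΔH = Σ(broken) − Σ(formed) = (5738) − (1784 + 8D) = +3954 − 8D
Setting this equal to −2574 kJ gives 8D = 6528, so D = 816 kJ/mol.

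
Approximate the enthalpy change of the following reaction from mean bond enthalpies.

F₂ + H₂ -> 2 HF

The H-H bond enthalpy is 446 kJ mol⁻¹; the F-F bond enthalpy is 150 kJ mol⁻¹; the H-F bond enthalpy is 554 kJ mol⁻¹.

Bonds broken (reactants):
  F-F: 1 × 150 = 150
  H-H: 1 × 446 = 446
  Σ(broken) = 596 kJ
Bonds formed (products):
  H-F: 2 × 554 = 1108
  Σ(formed) = 1108 kJ
ΔH = Σ(broken) − Σ(formed) = 596 − 1108 = −512 kJ

ΔH ≈ −512 kJ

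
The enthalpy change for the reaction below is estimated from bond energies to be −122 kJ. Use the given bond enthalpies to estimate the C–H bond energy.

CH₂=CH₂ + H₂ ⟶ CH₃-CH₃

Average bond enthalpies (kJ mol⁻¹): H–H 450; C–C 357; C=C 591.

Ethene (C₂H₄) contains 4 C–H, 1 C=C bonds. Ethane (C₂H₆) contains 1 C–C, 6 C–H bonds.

Let D be the C–H bond energy.
Σ(broken) = 4×D + 1×591 + 1×450 = 1041 + 4D
Σ(formed) = 1×357 + 6×D = 357 + 6D
ΔH = Σ(broken) − Σ(formed) = (1041 + 4D) − (357 + 6D) = +684 − 2D
Setting this equal to −122 kJ gives 2D = 806, so D = 403 kJ/mol.

D(C–H) ≈ 403 kJ/mol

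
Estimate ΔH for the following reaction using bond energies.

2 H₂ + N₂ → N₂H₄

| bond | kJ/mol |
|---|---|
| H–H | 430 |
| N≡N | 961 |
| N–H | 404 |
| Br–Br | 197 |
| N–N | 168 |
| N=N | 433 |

ΔH ≈ +37 kJ

Bonds broken (reactants):
  H–H: 2 × 430 = 860
  N≡N: 1 × 961 = 961
  Σ(broken) = 1821 kJ
Bonds formed (products):
  N–H: 4 × 404 = 1616
  N–N: 1 × 168 = 168
  Σ(formed) = 1784 kJ
ΔH = Σ(broken) − Σ(formed) = 1821 − 1784 = +37 kJ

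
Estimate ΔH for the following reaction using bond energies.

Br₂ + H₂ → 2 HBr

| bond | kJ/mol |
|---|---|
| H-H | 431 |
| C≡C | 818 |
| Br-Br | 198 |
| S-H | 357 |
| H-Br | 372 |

Bonds broken (reactants):
  Br-Br: 1 × 198 = 198
  H-H: 1 × 431 = 431
  Σ(broken) = 629 kJ
Bonds formed (products):
  H-Br: 2 × 372 = 744
  Σ(formed) = 744 kJ
ΔH = Σ(broken) − Σ(formed) = 629 − 744 = −115 kJ

ΔH ≈ −115 kJ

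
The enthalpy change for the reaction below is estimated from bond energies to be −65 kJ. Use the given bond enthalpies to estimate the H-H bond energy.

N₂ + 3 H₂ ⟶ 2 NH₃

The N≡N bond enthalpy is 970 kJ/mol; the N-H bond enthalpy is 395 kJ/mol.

Let D be the H-H bond energy.
Σ(broken) = 3×D + 1×970 = 970 + 3D
Σ(formed) = 6×395 = 2370
ΔH = Σ(broken) − Σ(formed) = (970 + 3D) − (2370) = −1400 + 3D
Setting this equal to −65 kJ gives 3D = 1335, so D = 445 kJ/mol.

D(H-H) ≈ 445 kJ/mol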